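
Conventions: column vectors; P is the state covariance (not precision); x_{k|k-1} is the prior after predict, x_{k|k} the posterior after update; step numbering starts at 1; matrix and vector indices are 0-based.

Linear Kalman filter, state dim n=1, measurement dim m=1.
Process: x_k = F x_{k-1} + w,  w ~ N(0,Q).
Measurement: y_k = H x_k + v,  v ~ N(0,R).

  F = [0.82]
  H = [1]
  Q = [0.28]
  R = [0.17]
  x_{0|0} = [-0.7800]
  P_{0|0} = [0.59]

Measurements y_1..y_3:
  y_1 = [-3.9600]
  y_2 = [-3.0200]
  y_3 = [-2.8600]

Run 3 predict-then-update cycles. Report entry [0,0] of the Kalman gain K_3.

K[0,0] = 0.6783

step 1: x^-=[-0.6396]  P^-=[0.6767]  S=[0.8467]  K=[0.7992]  nu=[-3.3204]  x^+=[-3.2933]  P^+=[0.1359]
step 2: x^-=[-2.7005]  P^-=[0.3714]  S=[0.5414]  K=[0.6860]  nu=[-0.3195]  x^+=[-2.9197]  P^+=[0.1166]
step 3: x^-=[-2.3941]  P^-=[0.3584]  S=[0.5284]  K=[0.6783]  nu=[-0.4659]  x^+=[-2.7101]  P^+=[0.1153]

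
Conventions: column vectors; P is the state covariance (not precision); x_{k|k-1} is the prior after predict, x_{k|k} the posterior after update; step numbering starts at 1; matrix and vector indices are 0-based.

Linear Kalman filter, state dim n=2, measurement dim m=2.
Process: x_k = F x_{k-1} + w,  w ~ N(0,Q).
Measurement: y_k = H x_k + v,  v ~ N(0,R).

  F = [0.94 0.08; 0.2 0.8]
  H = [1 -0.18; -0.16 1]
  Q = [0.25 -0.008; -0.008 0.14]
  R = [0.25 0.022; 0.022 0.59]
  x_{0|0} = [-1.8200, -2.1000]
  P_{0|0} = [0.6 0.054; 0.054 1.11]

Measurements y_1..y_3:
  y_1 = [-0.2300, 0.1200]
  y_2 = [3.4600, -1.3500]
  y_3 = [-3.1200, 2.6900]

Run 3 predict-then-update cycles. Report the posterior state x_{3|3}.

x_post = [-1.2258, 0.5885]

step 1: x^-=[-1.8788, -2.0440]  P^-=[0.7954 0.2173; 0.2173 0.8917]  S=[0.9960 -0.0422; -0.0422 1.4325]  K=[0.7629 0.0853; 0.0825 0.6006]  nu=[1.2809, 1.8634]  x^+=[-0.7426, -0.8192]  P^+=[0.2108 0.1009; 0.1009 0.3723]
step 2: x^-=[-0.7636, -0.8039]  P^-=[0.4538 0.1329; 0.1329 0.4190]  S=[0.6695 0.0107; 0.0107 0.9781]  K=[0.6412 0.0546; 0.0794 0.4058]  nu=[4.0789, -0.6683]  x^+=[1.8152, -0.7513]  P^+=[0.1749 0.0743; 0.0743 0.2530]
step 3: x^-=[1.6461, -0.2380]  P^-=[0.4173 0.0981; 0.0981 0.3327]  S=[0.6428 -0.0037; -0.0037 0.9020]  K=[0.6220 0.0373; 0.0615 0.3517]  nu=[-4.8090, 3.1914]  x^+=[-1.2258, 0.5885]  P^+=[0.1676 0.0625; 0.0625 0.2189]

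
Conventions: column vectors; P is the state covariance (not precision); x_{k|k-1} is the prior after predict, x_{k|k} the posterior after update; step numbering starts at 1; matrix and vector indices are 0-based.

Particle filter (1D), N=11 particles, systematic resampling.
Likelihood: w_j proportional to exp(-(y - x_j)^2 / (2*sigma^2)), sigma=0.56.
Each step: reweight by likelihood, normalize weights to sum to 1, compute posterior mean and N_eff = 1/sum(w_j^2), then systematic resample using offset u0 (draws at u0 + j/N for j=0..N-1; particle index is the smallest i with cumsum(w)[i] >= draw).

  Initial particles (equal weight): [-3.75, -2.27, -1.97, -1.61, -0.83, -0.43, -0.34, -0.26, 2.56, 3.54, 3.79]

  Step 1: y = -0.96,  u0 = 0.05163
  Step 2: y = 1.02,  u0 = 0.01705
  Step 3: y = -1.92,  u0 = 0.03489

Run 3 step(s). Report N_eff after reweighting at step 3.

step 1: w=[0.0000, 0.0192, 0.0581, 0.1507, 0.2877, 0.1889, 0.1601, 0.1353, 0.0000, 0.0000, 0.0000]  mean=-0.8102  Neff=5.2951  idx=[2, 3, 4, 4, 4, 4, 5, 5, 6, 7, 7]
step 2: w=[0.0000, 0.0001, 0.0149, 0.0149, 0.0149, 0.0149, 0.1223, 0.1223, 0.1830, 0.2563, 0.2563]  mean=-0.3503  Neff=5.1094  idx=[3, 6, 7, 7, 8, 8, 9, 9, 10, 10, 10]
step 3: w=[0.4468, 0.0862, 0.0862, 0.0862, 0.0555, 0.0555, 0.0367, 0.0367, 0.0367, 0.0367, 0.0367]  mean=-0.5675  Neff=4.2579  idx=[0, 0, 0, 0, 0, 1, 2, 3, 5, 6, 9]

N_eff = 4.2579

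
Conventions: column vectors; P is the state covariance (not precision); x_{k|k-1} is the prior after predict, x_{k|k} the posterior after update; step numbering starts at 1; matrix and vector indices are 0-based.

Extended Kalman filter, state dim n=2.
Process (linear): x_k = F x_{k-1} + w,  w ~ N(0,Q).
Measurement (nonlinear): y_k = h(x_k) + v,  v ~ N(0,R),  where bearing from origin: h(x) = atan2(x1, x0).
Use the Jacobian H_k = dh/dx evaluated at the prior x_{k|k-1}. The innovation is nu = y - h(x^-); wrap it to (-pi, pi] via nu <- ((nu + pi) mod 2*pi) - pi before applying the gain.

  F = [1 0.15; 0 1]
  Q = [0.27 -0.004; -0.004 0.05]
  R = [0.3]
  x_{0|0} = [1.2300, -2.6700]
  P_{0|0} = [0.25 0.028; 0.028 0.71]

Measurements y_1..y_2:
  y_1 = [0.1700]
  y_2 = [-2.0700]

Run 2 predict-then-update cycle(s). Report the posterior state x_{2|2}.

step 1: x^-=[0.8295, -2.6700]  P^-=[0.5444 0.1305; 0.1305 0.7600]  H_jac=[0.3416 0.1061]  S=[0.3815]  K=[0.5237; 0.3282]  nu=[1.4396]  x^+=[1.5833, -2.1975]  P^+=[0.4398 0.0649; 0.0649 0.7189]
step 2: x^-=[1.2537, -2.1975]  P^-=[0.7454 0.1688; 0.1688 0.7689]  H_jac=[0.3433 0.1959]  S=[0.4401]  K=[0.6567; 0.4739]  nu=[-1.0177]  x^+=[0.5854, -2.6798]  P^+=[0.5557 0.0318; 0.0318 0.6701]

x_post = [0.5854, -2.6798]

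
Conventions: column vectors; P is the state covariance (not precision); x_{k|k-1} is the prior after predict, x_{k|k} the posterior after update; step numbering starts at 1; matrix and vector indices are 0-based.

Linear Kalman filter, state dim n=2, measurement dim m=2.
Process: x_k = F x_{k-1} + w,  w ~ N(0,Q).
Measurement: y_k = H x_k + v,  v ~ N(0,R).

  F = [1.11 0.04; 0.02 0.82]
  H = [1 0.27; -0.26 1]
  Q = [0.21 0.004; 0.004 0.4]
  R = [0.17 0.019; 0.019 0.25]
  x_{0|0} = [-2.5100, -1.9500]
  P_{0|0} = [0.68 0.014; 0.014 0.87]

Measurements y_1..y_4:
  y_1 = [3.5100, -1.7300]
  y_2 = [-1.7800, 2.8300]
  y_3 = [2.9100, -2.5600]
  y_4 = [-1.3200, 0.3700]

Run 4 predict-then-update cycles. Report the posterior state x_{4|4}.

x_post = [-0.2023, -0.2195]

step 1: x^-=[-2.8641, -1.6492]  P^-=[1.0505 0.0604; 0.0604 0.9857]  S=[1.3249 0.0682; 0.0682 1.2753]  K=[0.8160 -0.2104; 0.2079 0.7495]  nu=[6.8194, -0.8255]  x^+=[2.8741, -0.8502]  P^+=[0.1352 -0.0019; -0.0019 0.1908]
step 2: x^-=[3.1562, -0.6397]  P^-=[0.3768 0.0115; 0.0115 0.5283]  S=[0.5915 0.0744; 0.0744 0.7978]  K=[0.6636 -0.1702; 0.1799 0.6417]  nu=[-4.7635, 4.2903]  x^+=[-0.7354, 1.2563]  P^+=[0.1100 -0.0014; -0.0014 0.1635]
step 3: x^-=[-0.7660, 1.0155]  P^-=[0.3456 0.0106; 0.0106 0.5099]  S=[0.5585 0.0766; 0.0766 0.7778]  K=[0.6467 -0.1657; 0.1784 0.6345]  nu=[3.4019, -3.7747]  x^+=[2.0592, -0.7728]  P^+=[0.1071 -0.0013; -0.0013 0.1617]
step 4: x^-=[2.2548, -0.5925]  P^-=[0.3421 0.0105; 0.0105 0.5087]  S=[0.5549 0.0772; 0.0772 0.7764]  K=[0.6447 -0.1651; 0.1783 0.6340]  nu=[-3.4148, 1.5487]  x^+=[-0.2023, -0.2195]  P^+=[0.1068 -0.0013; -0.0013 0.1616]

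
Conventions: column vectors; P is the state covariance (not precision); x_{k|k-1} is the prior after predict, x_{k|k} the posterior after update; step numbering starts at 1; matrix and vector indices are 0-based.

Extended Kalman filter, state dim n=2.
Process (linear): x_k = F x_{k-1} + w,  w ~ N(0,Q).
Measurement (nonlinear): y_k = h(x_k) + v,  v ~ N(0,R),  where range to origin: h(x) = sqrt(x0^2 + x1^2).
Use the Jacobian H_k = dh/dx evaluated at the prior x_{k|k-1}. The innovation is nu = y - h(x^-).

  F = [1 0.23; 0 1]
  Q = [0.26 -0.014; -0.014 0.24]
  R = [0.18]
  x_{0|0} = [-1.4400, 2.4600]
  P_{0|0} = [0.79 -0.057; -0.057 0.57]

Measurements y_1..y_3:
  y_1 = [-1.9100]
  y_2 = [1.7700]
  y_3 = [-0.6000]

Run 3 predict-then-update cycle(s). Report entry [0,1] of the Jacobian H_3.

H_jac[0,1] = -1.0000

step 1: x^-=[-0.8742, 2.4600]  P^-=[1.0539 0.0601; 0.0601 0.8100]  H_jac=[-0.3349 0.9423]  S=[0.9794]  K=[-0.3025; 0.7587]  nu=[-4.5207]  x^+=[0.4933, -0.9700]  P^+=[0.9643 0.2849; 0.2849 0.2462]
step 2: x^-=[0.2702, -0.9700]  P^-=[1.3684 0.3275; 0.3275 0.4862]  H_jac=[0.2684 -0.9633]  S=[0.5604]  K=[0.0923; -0.6789]  nu=[0.7631]  x^+=[0.3407, -1.4880]  P^+=[1.3636 0.3626; 0.3626 0.2279]
step 3: x^-=[-0.0015, -1.4880]  P^-=[1.8025 0.4011; 0.4011 0.4679]  H_jac=[-0.0010 -1.0000]  S=[0.6487]  K=[-0.6211; -0.7219]  nu=[-2.0880]  x^+=[1.2954, 0.0193]  P^+=[1.5522 0.1102; 0.1102 0.1298]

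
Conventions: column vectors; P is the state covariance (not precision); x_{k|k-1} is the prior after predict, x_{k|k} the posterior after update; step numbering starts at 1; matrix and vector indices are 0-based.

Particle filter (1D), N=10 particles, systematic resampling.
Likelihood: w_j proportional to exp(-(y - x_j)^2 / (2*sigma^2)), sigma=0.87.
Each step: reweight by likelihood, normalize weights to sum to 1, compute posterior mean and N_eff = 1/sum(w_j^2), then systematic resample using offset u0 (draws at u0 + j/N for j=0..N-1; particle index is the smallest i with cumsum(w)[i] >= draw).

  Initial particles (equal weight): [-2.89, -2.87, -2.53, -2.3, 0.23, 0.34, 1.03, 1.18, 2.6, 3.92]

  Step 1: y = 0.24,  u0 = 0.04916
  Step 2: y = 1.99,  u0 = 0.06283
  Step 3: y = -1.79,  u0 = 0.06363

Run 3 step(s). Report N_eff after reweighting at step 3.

N_eff = 3.9301

step 1: w=[0.0005, 0.0005, 0.0019, 0.0043, 0.3065, 0.3045, 0.2030, 0.1710, 0.0077, 0.0000]  mean=0.5875  Neff=3.8881  idx=[4, 4, 4, 5, 5, 5, 6, 6, 7, 7]
step 2: w=[0.0395, 0.0395, 0.0395, 0.0506, 0.0506, 0.0506, 0.1664, 0.1664, 0.1983, 0.1983]  mean=0.8898  Neff=6.8290  idx=[1, 3, 5, 6, 7, 7, 8, 8, 9, 9]
step 3: w=[0.3465, 0.2563, 0.2563, 0.0268, 0.0268, 0.0268, 0.0151, 0.0151, 0.0151, 0.0151]  mean=0.4083  Neff=3.9301  idx=[0, 0, 0, 1, 1, 1, 2, 2, 3, 7]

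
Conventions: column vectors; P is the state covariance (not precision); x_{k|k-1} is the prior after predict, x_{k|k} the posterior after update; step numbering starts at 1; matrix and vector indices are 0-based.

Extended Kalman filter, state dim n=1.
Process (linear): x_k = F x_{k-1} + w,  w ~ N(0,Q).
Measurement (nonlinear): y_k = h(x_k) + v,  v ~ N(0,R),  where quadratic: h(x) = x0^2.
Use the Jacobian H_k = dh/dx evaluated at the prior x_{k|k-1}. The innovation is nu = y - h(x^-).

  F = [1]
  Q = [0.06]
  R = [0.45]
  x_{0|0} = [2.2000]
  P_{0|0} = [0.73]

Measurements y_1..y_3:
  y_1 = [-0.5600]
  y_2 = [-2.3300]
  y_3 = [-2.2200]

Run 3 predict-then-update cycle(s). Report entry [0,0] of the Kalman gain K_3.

step 1: x^-=[2.2000]  P^-=[0.7900]  H_jac=[4.4000]  S=[15.7444]  K=[0.2208]  nu=[-5.4000]  x^+=[1.0078]  P^+=[0.0226]
step 2: x^-=[1.0078]  P^-=[0.0826]  H_jac=[2.0156]  S=[0.7855]  K=[0.2119]  nu=[-3.3457]  x^+=[0.2988]  P^+=[0.0473]
step 3: x^-=[0.2988]  P^-=[0.1073]  H_jac=[0.5977]  S=[0.4883]  K=[0.1313]  nu=[-2.3093]  x^+=[-0.0045]  P^+=[0.0989]

K[0,0] = 0.1313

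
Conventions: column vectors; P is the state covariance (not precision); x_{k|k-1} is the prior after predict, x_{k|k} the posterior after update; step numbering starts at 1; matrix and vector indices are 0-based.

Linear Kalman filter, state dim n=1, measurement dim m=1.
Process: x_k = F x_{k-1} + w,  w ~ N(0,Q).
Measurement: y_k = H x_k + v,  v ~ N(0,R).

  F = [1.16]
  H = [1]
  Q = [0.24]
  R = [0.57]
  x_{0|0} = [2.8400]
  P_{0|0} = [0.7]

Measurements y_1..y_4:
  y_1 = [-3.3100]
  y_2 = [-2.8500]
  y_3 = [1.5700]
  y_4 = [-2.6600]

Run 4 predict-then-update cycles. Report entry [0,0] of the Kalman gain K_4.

K[0,0] = 0.5353

step 1: x^-=[3.2944]  P^-=[1.1819]  S=[1.7519]  K=[0.6746]  nu=[-6.6044]  x^+=[-1.1612]  P^+=[0.3845]
step 2: x^-=[-1.3470]  P^-=[0.7574]  S=[1.3274]  K=[0.5706]  nu=[-1.5030]  x^+=[-2.2046]  P^+=[0.3252]
step 3: x^-=[-2.5574]  P^-=[0.6776]  S=[1.2476]  K=[0.5431]  nu=[4.1274]  x^+=[-0.3156]  P^+=[0.3096]
step 4: x^-=[-0.3661]  P^-=[0.6566]  S=[1.2266]  K=[0.5353]  nu=[-2.2939]  x^+=[-1.5940]  P^+=[0.3051]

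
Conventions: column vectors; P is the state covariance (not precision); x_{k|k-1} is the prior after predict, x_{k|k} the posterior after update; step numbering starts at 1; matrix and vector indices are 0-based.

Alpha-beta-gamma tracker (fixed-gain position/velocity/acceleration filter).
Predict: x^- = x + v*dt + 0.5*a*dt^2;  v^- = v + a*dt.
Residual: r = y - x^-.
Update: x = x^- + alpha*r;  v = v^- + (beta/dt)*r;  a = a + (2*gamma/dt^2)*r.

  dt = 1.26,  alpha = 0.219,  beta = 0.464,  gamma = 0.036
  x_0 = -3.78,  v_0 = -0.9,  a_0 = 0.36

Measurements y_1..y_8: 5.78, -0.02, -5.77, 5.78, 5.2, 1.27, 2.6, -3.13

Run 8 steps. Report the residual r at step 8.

step 1: x_pred=-4.6282  r=10.4082  x^+=-2.3488  v^+=3.3865  a^+=0.8320
step 2: x_pred=2.5786  r=-2.5986  x^+=2.0095  v^+=3.4779  a^+=0.7142
step 3: x_pred=6.9586  r=-12.7286  x^+=4.1710  v^+=-0.3096  a^+=0.1369
step 4: x_pred=3.8896  r=1.8904  x^+=4.3036  v^+=0.5591  a^+=0.2227
step 5: x_pred=5.1848  r=0.0152  x^+=5.1881  v^+=0.8452  a^+=0.2233
step 6: x_pred=6.4304  r=-5.1604  x^+=5.3003  v^+=-0.7737  a^+=-0.0107
step 7: x_pred=4.3169  r=-1.7169  x^+=3.9409  v^+=-1.4194  a^+=-0.0886
step 8: x_pred=2.0821  r=-5.2121  x^+=0.9407  v^+=-3.4504  a^+=-0.3249

resid = -5.2121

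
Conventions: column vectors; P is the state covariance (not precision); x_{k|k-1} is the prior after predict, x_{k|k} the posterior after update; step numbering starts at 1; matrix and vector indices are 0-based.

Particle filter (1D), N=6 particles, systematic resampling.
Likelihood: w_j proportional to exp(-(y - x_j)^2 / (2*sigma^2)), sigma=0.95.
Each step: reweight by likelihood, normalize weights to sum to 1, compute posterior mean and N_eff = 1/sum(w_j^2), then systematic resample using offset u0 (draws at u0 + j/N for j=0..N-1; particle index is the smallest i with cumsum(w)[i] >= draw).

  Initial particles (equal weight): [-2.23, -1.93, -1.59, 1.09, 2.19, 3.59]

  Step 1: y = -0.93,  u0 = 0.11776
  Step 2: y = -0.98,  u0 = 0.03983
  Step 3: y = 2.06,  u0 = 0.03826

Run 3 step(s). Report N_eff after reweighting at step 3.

N_eff = 4.0084

step 1: w=[0.2107, 0.3088, 0.4221, 0.0560, 0.0024, 0.0000]  mean=-1.6704  Neff=3.1151  idx=[0, 1, 1, 2, 2, 3]
step 2: w=[0.1254, 0.1808, 0.1808, 0.2426, 0.2426, 0.0278]  mean=-1.7188  Neff=5.0103  idx=[0, 1, 2, 3, 3, 4]
step 3: w=[0.0169, 0.0671, 0.0671, 0.2830, 0.2830, 0.2830]  mean=-1.6465  Neff=4.0084  idx=[1, 3, 3, 4, 4, 5]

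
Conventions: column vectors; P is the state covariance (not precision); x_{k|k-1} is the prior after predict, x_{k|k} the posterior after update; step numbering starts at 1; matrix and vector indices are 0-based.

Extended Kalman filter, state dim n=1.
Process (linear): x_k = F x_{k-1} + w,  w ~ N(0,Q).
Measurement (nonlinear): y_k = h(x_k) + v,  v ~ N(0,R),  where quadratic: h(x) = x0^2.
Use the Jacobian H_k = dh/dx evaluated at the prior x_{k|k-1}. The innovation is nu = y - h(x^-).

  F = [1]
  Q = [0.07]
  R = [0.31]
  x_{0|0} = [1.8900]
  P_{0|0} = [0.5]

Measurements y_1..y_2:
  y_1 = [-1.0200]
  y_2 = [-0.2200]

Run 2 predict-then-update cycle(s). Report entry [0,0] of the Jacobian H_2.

H_jac[0,0] = 1.4394

step 1: x^-=[1.8900]  P^-=[0.5700]  H_jac=[3.7800]  S=[8.4544]  K=[0.2548]  nu=[-4.5921]  x^+=[0.7197]  P^+=[0.0209]
step 2: x^-=[0.7197]  P^-=[0.0909]  H_jac=[1.4394]  S=[0.4983]  K=[0.2626]  nu=[-0.7380]  x^+=[0.5259]  P^+=[0.0565]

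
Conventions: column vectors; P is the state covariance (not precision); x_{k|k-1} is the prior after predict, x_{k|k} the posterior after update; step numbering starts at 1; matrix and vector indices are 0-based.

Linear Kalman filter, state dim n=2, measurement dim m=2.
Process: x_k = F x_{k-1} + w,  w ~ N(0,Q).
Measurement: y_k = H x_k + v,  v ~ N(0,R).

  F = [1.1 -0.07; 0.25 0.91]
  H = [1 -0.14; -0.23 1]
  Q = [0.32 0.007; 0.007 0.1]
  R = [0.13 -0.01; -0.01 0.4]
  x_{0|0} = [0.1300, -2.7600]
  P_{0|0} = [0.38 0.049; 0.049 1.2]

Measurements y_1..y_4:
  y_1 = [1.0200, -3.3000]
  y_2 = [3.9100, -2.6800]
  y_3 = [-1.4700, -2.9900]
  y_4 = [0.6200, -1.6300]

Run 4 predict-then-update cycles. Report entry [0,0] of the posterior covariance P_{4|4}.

step 1: x^-=[0.3362, -2.4791]  P^-=[0.7781 0.0833; 0.0833 1.1398]  S=[0.9072 -0.2626; -0.2626 1.5426]  K=[0.8698 0.0860; 0.1327 0.7490]  nu=[0.3367, -0.7436]  x^+=[0.5651, -2.9914]  P^+=[0.1197 0.0532; 0.0532 0.3105]
step 2: x^-=[0.8310, -2.5809]  P^-=[0.4581 0.0725; 0.0725 0.3888]  S=[0.5754 -0.0950; -0.0950 0.7797]  K=[0.7874 0.0537; 0.1124 0.4910]  nu=[2.7176, 0.0920]  x^+=[2.9757, -2.2302]  P^+=[0.1072 0.0383; 0.0383 0.2041]
step 3: x^-=[3.4294, -1.2856]  P^-=[0.4448 0.0611; 0.0611 0.2931]  S=[0.5634 -0.0903; -0.0903 0.6885]  K=[0.7811 0.0426; 0.1027 0.4188]  nu=[-5.0794, -0.9157]  x^+=[-0.5770, -2.1908]  P^+=[0.1058 0.0336; 0.0336 0.1742]
step 4: x^-=[-0.4813, -2.1378]  P^-=[0.4437 0.0580; 0.0580 0.2661]  S=[0.5627 -0.0894; -0.0894 0.6629]  K=[0.7803 0.0388; 0.0996 0.3948]  nu=[0.8020, 0.3971]  x^+=[0.1599, -1.9012]  P^+=[0.1055 0.0320; 0.0320 0.1643]

P_post[0,0] = 0.1055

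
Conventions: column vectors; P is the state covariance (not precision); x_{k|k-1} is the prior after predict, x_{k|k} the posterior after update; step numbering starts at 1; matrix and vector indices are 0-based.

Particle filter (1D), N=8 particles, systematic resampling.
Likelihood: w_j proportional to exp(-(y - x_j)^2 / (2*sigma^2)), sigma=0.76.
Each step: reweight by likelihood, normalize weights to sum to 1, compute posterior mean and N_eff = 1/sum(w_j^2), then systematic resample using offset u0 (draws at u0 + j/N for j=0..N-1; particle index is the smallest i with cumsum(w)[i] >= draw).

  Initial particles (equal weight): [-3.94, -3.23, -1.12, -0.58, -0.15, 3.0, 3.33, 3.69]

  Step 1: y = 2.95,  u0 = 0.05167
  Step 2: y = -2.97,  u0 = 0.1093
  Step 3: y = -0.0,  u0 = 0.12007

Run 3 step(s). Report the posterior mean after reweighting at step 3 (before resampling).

step 1: w=[0.0000, 0.0000, 0.0000, 0.0000, 0.0001, 0.3986, 0.3526, 0.2487]  mean=3.2876  Neff=2.8980  idx=[5, 5, 5, 6, 6, 6, 7, 7]
step 2: w=[0.3235, 0.3235, 0.3235, 0.0097, 0.0097, 0.0097, 0.0002, 0.0002]  mean=3.0099  Neff=3.1823  idx=[0, 0, 1, 1, 1, 2, 2, 4]
step 3: w=[0.1396, 0.1396, 0.1396, 0.1396, 0.1396, 0.1396, 0.1396, 0.0229]  mean=3.0076  Neff=7.3037  idx=[0, 1, 2, 3, 4, 5, 6, 7]

post_mean = 3.0076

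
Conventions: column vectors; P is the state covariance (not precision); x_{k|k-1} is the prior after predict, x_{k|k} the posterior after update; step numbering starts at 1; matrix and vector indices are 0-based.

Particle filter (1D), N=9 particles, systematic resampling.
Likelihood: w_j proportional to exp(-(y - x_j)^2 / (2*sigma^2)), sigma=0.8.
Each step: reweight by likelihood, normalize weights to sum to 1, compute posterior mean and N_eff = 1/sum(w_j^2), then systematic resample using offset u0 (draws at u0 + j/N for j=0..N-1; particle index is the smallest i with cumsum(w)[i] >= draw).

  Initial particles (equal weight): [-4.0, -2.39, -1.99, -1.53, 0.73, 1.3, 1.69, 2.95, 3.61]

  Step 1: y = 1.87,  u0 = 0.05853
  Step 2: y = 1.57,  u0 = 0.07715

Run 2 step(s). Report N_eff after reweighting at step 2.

N_eff = 7.7140

step 1: w=[0.0000, 0.0000, 0.0000, 0.0000, 0.1389, 0.2973, 0.3737, 0.1541, 0.0360]  mean=1.7038  Neff=3.6715  idx=[4, 5, 5, 5, 6, 6, 6, 7, 7]
step 2: w=[0.0844, 0.1383, 0.1383, 0.1383, 0.1448, 0.1448, 0.1448, 0.0331, 0.0331]  mean=1.5305  Neff=7.7140  idx=[0, 1, 2, 3, 4, 4, 5, 6, 7]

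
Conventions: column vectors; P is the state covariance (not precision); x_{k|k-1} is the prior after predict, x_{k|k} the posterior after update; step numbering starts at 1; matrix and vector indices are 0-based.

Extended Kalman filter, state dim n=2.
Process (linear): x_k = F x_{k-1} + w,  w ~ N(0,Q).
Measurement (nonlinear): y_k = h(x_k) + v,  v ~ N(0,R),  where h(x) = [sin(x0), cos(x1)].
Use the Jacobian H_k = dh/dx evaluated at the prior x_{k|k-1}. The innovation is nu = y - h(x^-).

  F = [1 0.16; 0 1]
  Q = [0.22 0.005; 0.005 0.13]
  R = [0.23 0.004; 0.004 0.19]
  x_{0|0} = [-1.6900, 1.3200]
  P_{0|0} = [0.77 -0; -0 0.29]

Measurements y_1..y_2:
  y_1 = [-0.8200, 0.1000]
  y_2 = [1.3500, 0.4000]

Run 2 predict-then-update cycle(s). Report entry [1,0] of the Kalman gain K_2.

step 1: x^-=[-1.4788, 1.3200]  P^-=[0.9974 0.0514; 0.0514 0.4200]  H_jac=[0.0919 0.0000; 0.0000 -0.9687]  S=[0.2384 -0.0006; -0.0006 0.5841]  K=[0.3841 -0.0849; 0.0181 -0.6965]  nu=[0.1758, -0.1482]  x^+=[-1.3987, 1.4264]  P^+=[0.9580 0.0151; 0.0151 0.1365]
step 2: x^-=[-1.1705, 1.4264]  P^-=[1.1863 0.0419; 0.0419 0.2665]  H_jac=[0.3897 0.0000; 0.0000 -0.9896]  S=[0.4102 -0.0122; -0.0122 0.4510]  K=[1.1253 -0.0616; 0.0225 -0.5842]  nu=[2.2709, 0.2561]  x^+=[1.3693, 1.3279]  P^+=[0.6635 0.0073; 0.0073 0.1121]

K[1,0] = 0.0225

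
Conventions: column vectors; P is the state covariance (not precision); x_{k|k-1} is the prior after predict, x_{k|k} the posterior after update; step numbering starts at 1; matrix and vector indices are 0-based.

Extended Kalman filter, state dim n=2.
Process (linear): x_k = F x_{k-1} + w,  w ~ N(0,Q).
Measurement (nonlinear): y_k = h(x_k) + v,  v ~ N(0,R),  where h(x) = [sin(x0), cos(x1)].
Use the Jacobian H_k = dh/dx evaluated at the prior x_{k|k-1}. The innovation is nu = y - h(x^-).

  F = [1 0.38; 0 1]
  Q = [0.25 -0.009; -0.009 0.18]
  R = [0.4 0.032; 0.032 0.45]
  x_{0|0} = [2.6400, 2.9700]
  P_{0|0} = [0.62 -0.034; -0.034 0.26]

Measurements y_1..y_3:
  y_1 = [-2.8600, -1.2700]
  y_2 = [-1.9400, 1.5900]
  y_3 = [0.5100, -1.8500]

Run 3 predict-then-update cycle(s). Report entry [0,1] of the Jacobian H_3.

step 1: x^-=[3.7686, 2.9700]  P^-=[0.8817 0.0558; 0.0558 0.4400]  H_jac=[-0.8098 0.0000; 0.0000 -0.1708]  S=[0.9782 0.0397; 0.0397 0.4628]  K=[-0.7316 0.0422; -0.0397 -0.1589]  nu=[-2.2733, -0.2847]  x^+=[5.4198, 3.1056]  P^+=[0.3597 0.0259; 0.0259 0.4263]
step 2: x^-=[6.5999, 3.1056]  P^-=[0.6910 0.1789; 0.1789 0.6063]  H_jac=[0.9503 0.0000; 0.0000 -0.0360]  S=[1.0239 0.0259; 0.0259 0.4508]  K=[0.6425 -0.0512; 0.1675 -0.0580]  nu=[-2.2515, 2.5894]  x^+=[5.0207, 2.5782]  P^+=[0.2687 0.0685; 0.0685 0.5765]
step 3: x^-=[6.0005, 2.5782]  P^-=[0.6541 0.2786; 0.2786 0.7565]  H_jac=[0.9603 0.0000; 0.0000 -0.5340]  S=[1.0032 -0.1109; -0.1109 0.6657]  K=[0.6127 -0.1214; 0.2034 -0.5730]  nu=[0.7890, -1.0045]  x^+=[6.6059, 3.3143]  P^+=[0.2512 0.0656; 0.0656 0.4706]

H_jac[0,1] = 0.0000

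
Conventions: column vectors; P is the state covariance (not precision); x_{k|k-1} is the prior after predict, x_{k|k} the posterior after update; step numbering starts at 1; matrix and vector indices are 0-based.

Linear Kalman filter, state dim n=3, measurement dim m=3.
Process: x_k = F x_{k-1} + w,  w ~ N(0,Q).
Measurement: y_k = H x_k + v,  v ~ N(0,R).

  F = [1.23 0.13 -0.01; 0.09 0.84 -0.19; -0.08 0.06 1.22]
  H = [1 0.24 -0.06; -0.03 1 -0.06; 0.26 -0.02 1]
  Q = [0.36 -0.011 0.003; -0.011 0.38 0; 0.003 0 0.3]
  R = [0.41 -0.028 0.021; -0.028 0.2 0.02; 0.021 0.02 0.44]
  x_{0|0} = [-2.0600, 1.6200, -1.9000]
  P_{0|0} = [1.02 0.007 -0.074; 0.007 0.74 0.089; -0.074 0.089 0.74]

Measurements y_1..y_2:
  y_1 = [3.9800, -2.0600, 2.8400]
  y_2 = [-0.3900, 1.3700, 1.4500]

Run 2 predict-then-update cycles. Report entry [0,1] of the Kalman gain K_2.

step 1: x^-=[-2.3042, 1.5364, -2.0560]  P^-=[1.9196 0.2059 -0.1972; 0.2059 0.9123 -0.0611; -0.1972 -0.0611 1.4380]  S=[2.5115 0.3589 0.2293; 0.3589 1.1135 -0.0980; 0.2293 -0.0980 1.9059]  K=[0.7993 -0.1091 0.0545; 0.0541 0.8015 0.0212; -0.1872 -0.0006 0.7507]  nu=[5.7921, -3.7889, 5.5258]  x^+=[3.0397, -1.0699, 1.0106]  P^+=[0.3376 -0.0360 -0.0499; -0.0360 0.1605 0.0390; -0.0499 0.0390 0.3401]
step 2: x^-=[3.5896, -0.8172, 0.9256]  P^-=[0.8630 0.0174 -0.1042; 0.0174 0.4920 -0.0376; -0.1042 -0.0376 0.8248]  S=[1.3263 0.0933 0.0827; 0.0933 0.6989 -0.0745; 0.0827 -0.0745 1.2705]  K=[0.6618 -0.0867 0.0462; 0.0544 0.6997 0.0037; -0.1602 -0.0309 0.6371]  nu=[-3.7280, 2.3504, -0.4253]  x^+=[0.8991, 0.6229, 1.1792]  P^+=[0.2793 -0.0290 -0.0407; -0.0290 0.1392 0.0271; -0.0407 0.0271 0.2875]

K[0,1] = -0.0867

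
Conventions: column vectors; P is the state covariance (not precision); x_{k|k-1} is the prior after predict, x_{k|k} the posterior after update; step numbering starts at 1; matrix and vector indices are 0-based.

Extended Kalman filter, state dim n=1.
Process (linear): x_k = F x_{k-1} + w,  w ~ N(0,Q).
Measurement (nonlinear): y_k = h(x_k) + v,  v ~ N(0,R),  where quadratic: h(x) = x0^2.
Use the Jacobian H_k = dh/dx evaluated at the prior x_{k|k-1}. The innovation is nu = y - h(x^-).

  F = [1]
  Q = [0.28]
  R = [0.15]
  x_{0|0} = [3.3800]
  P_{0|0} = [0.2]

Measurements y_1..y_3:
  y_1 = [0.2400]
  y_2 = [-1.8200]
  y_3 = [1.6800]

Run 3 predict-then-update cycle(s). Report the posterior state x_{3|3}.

x_post = [1.4543]

step 1: x^-=[3.3800]  P^-=[0.4800]  H_jac=[6.7600]  S=[22.0848]  K=[0.1469]  nu=[-11.1844]  x^+=[1.7367]  P^+=[0.0033]
step 2: x^-=[1.7367]  P^-=[0.2833]  H_jac=[3.4735]  S=[3.5676]  K=[0.2758]  nu=[-4.8363]  x^+=[0.4029]  P^+=[0.0119]
step 3: x^-=[0.4029]  P^-=[0.2919]  H_jac=[0.8059]  S=[0.3396]  K=[0.6928]  nu=[1.5176]  x^+=[1.4543]  P^+=[0.1289]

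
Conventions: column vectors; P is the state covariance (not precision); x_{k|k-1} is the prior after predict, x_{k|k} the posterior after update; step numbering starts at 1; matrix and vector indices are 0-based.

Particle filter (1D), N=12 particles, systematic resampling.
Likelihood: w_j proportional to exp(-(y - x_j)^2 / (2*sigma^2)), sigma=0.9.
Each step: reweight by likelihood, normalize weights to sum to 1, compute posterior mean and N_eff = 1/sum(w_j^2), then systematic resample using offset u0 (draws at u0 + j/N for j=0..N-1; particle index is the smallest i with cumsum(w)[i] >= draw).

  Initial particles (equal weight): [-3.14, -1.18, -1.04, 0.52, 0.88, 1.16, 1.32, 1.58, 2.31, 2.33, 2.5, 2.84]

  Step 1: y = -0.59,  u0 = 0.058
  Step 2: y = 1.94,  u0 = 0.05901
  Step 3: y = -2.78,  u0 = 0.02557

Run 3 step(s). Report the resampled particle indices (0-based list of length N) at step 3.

resampled_idx = [0, 0, 0, 1, 1, 1, 1, 2, 2, 2, 3, 6]

step 1: w=[0.0065, 0.2919, 0.3194, 0.1692, 0.0953, 0.0547, 0.0381, 0.0198, 0.0020, 0.0019, 0.0010, 0.0003]  mean=-0.3682  Neff=4.3513  idx=[1, 1, 1, 2, 2, 2, 2, 3, 3, 4, 5, 6]
step 2: w=[0.0010, 0.0010, 0.0010, 0.0016, 0.0016, 0.0016, 0.0016, 0.1118, 0.1118, 0.1941, 0.2667, 0.3063]  mean=0.9906  Neff=4.3936  idx=[7, 8, 8, 9, 9, 10, 10, 10, 11, 11, 11, 11]
step 3: w=[0.2702, 0.2702, 0.2702, 0.0575, 0.0575, 0.0155, 0.0155, 0.0155, 0.0070, 0.0070, 0.0070, 0.0070]  mean=0.6135  Neff=4.4144  idx=[0, 0, 0, 1, 1, 1, 1, 2, 2, 2, 3, 6]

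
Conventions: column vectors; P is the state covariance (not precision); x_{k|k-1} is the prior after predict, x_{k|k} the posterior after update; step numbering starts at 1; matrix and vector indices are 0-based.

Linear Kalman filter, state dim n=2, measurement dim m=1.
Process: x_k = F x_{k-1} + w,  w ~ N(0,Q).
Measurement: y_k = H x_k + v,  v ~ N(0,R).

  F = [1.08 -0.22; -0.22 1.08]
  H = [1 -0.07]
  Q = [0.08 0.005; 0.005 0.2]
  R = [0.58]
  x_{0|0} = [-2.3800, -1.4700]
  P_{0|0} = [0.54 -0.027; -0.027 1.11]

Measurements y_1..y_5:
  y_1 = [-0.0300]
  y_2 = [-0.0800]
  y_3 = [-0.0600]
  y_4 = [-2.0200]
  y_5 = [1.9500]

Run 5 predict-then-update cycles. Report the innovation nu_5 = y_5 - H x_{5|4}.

innov = [2.8460]

step 1: x^-=[-2.2470, -1.0640]  P^-=[0.7764 -0.4198; -0.4198 1.5337]  S=[1.4227]  K=[0.5664; -0.3706]  nu=[2.1425]  x^+=[-1.0335, -1.8579]  P^+=[0.3200 -0.1212; -0.1212 1.3383]
step 2: x^-=[-0.7074, -1.7792]  P^-=[0.5757 -0.5363; -0.5363 1.8341]  S=[1.2397]  K=[0.4946; -0.5362]  nu=[0.5029]  x^+=[-0.4587, -2.0488]  P^+=[0.2724 -0.2075; -0.2075 1.4777]
step 3: x^-=[-0.0446, -2.1118]  P^-=[0.5678 -0.6629; -0.6629 2.0354]  S=[1.2506]  K=[0.4911; -0.6440]  nu=[-0.1632]  x^+=[-0.1248, -2.0067]  P^+=[0.2661 -0.2674; -0.2674 1.5167]
step 4: x^-=[0.3067, -2.1398]  P^-=[0.5909 -0.7434; -0.7434 2.1090]  S=[1.2853]  K=[0.5002; -0.6932]  nu=[-2.4765]  x^+=[-0.9321, -0.4230]  P^+=[0.2693 -0.2977; -0.2977 1.4913]
step 5: x^-=[-0.9136, -0.2518]  P^-=[0.6077 -0.7750; -0.7750 2.0940]  S=[1.3065]  K=[0.5067; -0.7054]  nu=[2.8460]  x^+=[0.5284, -2.2592]  P^+=[0.2723 -0.3080; -0.3080 1.4440]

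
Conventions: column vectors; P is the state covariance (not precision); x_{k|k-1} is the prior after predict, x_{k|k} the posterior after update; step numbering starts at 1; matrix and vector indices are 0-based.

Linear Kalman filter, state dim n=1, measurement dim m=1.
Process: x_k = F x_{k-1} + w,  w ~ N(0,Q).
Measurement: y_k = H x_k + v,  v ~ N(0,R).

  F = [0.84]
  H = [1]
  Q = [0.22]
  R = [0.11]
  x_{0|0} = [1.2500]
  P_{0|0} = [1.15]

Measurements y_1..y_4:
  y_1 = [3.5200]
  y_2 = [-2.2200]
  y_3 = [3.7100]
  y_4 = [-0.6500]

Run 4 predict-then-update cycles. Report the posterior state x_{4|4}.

step 1: x^-=[1.0500]  P^-=[1.0314]  S=[1.1414]  K=[0.9036]  nu=[2.4700]  x^+=[3.2820]  P^+=[0.0994]
step 2: x^-=[2.7569]  P^-=[0.2901]  S=[0.4001]  K=[0.7251]  nu=[-4.9769]  x^+=[-0.8518]  P^+=[0.0798]
step 3: x^-=[-0.7155]  P^-=[0.2763]  S=[0.3863]  K=[0.7152]  nu=[4.4255]  x^+=[2.4497]  P^+=[0.0787]
step 4: x^-=[2.0578]  P^-=[0.2755]  S=[0.3855]  K=[0.7147]  nu=[-2.7078]  x^+=[0.1226]  P^+=[0.0786]

x_post = [0.1226]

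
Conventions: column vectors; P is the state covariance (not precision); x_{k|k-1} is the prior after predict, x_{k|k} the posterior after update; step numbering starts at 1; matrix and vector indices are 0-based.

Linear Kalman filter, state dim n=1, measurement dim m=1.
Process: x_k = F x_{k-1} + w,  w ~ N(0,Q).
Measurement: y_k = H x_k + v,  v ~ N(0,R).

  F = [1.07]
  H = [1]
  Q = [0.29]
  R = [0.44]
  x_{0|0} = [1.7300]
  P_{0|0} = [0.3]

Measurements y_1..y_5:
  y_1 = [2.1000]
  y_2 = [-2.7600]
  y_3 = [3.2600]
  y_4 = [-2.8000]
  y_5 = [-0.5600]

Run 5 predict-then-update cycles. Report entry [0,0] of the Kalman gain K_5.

K[0,0] = 0.5668

step 1: x^-=[1.8511]  P^-=[0.6335]  S=[1.0735]  K=[0.5901]  nu=[0.2489]  x^+=[1.9980]  P^+=[0.2597]
step 2: x^-=[2.1378]  P^-=[0.5873]  S=[1.0273]  K=[0.5717]  nu=[-4.8978]  x^+=[-0.6622]  P^+=[0.2515]
step 3: x^-=[-0.7085]  P^-=[0.5780]  S=[1.0180]  K=[0.5678]  nu=[3.9685]  x^+=[1.5447]  P^+=[0.2498]
step 4: x^-=[1.6528]  P^-=[0.5760]  S=[1.0160]  K=[0.5669]  nu=[-4.4528]  x^+=[-0.8716]  P^+=[0.2495]
step 5: x^-=[-0.9327]  P^-=[0.5756]  S=[1.0156]  K=[0.5668]  nu=[0.3727]  x^+=[-0.7215]  P^+=[0.2494]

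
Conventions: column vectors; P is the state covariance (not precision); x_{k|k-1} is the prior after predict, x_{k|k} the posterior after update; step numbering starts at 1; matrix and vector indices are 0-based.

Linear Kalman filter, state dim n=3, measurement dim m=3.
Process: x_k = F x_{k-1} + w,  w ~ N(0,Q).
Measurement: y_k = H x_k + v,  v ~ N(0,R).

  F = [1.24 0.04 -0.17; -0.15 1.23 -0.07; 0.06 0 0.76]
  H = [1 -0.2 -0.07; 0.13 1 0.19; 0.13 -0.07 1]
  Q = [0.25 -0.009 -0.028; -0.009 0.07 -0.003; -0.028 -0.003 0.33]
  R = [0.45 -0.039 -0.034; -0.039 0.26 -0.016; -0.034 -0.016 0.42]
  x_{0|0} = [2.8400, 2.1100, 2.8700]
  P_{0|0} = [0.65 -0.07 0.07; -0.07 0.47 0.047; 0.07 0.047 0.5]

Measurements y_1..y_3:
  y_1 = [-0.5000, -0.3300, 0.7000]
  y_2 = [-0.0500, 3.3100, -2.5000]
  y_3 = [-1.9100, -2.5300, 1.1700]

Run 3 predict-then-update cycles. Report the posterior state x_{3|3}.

x_post = [-1.1014, -0.0912, 0.2575]

step 1: x^-=[3.1181, 1.9684, 2.3516]  P^-=[1.2275 -0.2214 0.0223; -0.2214 0.8173 -0.0050; 0.0223 -0.0050 0.6275]  S=[1.7986 -0.2623 0.1374; -0.2623 1.0624 0.0385; 0.1374 0.0385 1.0828]  K=[0.7171 0.1197 0.0870; -0.1014 0.7198 -0.0968; -0.0448 0.0780 0.5855]  nu=[-3.0598, -3.1506, -1.9192]  x^+=[0.3800, 0.1965, 1.1195]  P^+=[0.3064 -0.0320 -0.0318; -0.0320 0.2026 -0.0304; -0.0318 -0.0304 0.2482]
step 2: x^-=[0.2887, 0.1064, 0.8737]  P^-=[0.7393 -0.0933 -0.0679; -0.0933 0.4010 -0.0459; -0.0679 -0.0459 0.4715]  S=[1.2532 -0.1276 -0.0147; -0.1276 0.6454 -0.0091; -0.0147 -0.0091 0.8965]  K=[0.6202 0.1076 0.0500; -0.0787 0.5721 -0.0916; -0.0621 0.0490 0.5192]  nu=[-0.2563, 3.0001, -3.4037]  x^+=[0.2825, 2.1546, -0.7307]  P^+=[0.2656 -0.0243 -0.0381; -0.0243 0.1622 -0.0304; -0.0381 -0.0304 0.2222]
step 3: x^-=[0.5607, 2.6589, -0.5384]  P^-=[0.6792 -0.0759 -0.0734; -0.0759 0.3359 -0.0429; -0.0734 -0.0429 0.4558]  S=[1.1843 -0.1066 -0.0300; -0.1066 0.5841 -0.0043; -0.0300 -0.0043 0.8773]  K=[0.6014 0.1073 0.0441; -0.0728 0.5302 -0.0869; -0.0642 0.0505 0.5102]  nu=[-1.9766, -5.1595, 1.8216]  x^+=[-1.1014, -0.0912, 0.2575]  P^+=[0.2578 -0.0224 -0.0387; -0.0224 0.1505 -0.0290; -0.0387 -0.0290 0.2187]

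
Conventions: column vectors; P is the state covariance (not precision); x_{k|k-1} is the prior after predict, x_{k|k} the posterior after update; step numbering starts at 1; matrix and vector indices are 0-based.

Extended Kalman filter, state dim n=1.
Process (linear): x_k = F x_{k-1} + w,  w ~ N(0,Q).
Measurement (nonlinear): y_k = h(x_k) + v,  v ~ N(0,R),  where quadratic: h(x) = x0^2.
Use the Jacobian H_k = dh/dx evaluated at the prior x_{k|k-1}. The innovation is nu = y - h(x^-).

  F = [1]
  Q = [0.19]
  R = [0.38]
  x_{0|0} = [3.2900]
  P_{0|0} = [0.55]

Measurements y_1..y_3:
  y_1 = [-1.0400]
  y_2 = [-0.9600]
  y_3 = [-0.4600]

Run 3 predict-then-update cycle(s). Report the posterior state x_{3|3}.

x_post = [0.2969]

step 1: x^-=[3.2900]  P^-=[0.7400]  H_jac=[6.5800]  S=[32.4193]  K=[0.1502]  nu=[-11.8641]  x^+=[1.5081]  P^+=[0.0087]
step 2: x^-=[1.5081]  P^-=[0.1987]  H_jac=[3.0162]  S=[2.1874]  K=[0.2739]  nu=[-3.2343]  x^+=[0.6220]  P^+=[0.0345]
step 3: x^-=[0.6220]  P^-=[0.2245]  H_jac=[1.2441]  S=[0.7275]  K=[0.3839]  nu=[-0.8469]  x^+=[0.2969]  P^+=[0.1173]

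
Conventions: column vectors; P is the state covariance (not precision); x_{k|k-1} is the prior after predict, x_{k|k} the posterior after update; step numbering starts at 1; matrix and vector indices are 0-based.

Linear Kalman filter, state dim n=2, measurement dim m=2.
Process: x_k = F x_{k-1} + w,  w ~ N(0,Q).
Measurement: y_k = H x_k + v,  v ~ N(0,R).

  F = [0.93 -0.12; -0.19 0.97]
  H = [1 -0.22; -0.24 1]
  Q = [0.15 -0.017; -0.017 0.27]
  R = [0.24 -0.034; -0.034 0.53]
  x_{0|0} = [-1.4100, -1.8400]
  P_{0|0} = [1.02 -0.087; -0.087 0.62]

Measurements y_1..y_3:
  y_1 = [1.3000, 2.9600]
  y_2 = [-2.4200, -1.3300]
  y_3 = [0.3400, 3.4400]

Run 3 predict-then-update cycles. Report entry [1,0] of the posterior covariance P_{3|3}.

step 1: x^-=[-1.0905, -1.5169]  P^-=[1.0605 -0.3499; -0.3499 0.9222]  S=[1.4991 -0.8598; -0.8598 1.6813]  K=[0.7819 0.0404; -0.0361 0.5800]  nu=[2.0568, 4.2152]  x^+=[0.6880, 0.8539]  P^+=[0.1955 0.0417; 0.0417 0.3187]
step 2: x^-=[0.5374, 0.6976]  P^-=[0.3143 -0.0500; -0.0500 0.5615]  S=[0.6035 -0.2857; -0.2857 1.1336]  K=[0.5526 0.0286; -0.0547 0.4921]  nu=[-2.8039, -1.8986]  x^+=[-1.0662, -0.0835]  P^+=[0.1381 0.0295; 0.0295 0.2698]
step 3: x^-=[-0.9816, 0.1216]  P^-=[0.2668 -0.0455; -0.0455 0.5179]  S=[0.5519 -0.2599; -0.2599 1.0852]  K=[0.5117 0.0216; -0.0670 0.4713]  nu=[1.3483, 3.0829]  x^+=[-0.2250, 1.4842]  P^+=[0.1275 0.0247; 0.0247 0.2580]

P_post[1,0] = 0.0247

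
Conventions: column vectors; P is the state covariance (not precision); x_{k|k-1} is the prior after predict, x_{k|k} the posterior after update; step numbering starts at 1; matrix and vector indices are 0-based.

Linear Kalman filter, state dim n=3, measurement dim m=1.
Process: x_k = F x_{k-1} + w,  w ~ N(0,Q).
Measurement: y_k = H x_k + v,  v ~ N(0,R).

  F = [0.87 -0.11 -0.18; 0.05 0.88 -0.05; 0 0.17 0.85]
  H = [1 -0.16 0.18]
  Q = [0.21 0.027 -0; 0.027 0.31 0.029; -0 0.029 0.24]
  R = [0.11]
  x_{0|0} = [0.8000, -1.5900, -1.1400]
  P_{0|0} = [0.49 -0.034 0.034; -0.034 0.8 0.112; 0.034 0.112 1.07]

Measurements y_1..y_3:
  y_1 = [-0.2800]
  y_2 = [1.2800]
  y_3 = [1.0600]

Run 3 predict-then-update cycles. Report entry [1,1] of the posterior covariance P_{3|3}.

P_post[1,1] = 1.0092

step 1: x^-=[1.0761, -1.3022, -1.2393]  P^-=[0.6255 -0.0642 -0.1725; -0.0642 0.9204 0.1872; -0.1725 0.1872 1.0686]  S=[0.7414]  K=[0.8157; -0.2398; -0.0136]  nu=[-1.3414]  x^+=[-0.0181, -0.9805, -1.2211]  P^+=[0.1322 0.0808 -0.1642; 0.0808 0.8778 0.1848; -0.1642 0.1848 1.0684]
step 2: x^-=[0.3119, -0.8027, -1.2046]  P^-=[0.3986 -0.0008 -0.3123; -0.0008 0.9844 0.2452; -0.3123 0.2452 1.0907]  S=[0.4428]  K=[0.7735; -0.2578; -0.3505]  nu=[1.0565]  x^+=[1.1291, -1.0750, -1.5749]  P^+=[0.1337 0.0875 -0.1923; 0.0875 0.9550 0.2052; -0.1923 0.2052 1.0363]
step 3: x^-=[1.3840, -0.8108, -1.5215]  P^-=[0.4079 -0.0051 -0.3311; -0.0051 1.0431 0.2722; -0.3311 0.2722 1.0756]  S=[0.4462]  K=[0.7824; -0.2756; -0.4057]  nu=[-0.1799]  x^+=[1.2433, -0.7613, -1.4485]  P^+=[0.1348 0.0911 -0.1895; 0.0911 1.0092 0.2223; -0.1895 0.2223 1.0022]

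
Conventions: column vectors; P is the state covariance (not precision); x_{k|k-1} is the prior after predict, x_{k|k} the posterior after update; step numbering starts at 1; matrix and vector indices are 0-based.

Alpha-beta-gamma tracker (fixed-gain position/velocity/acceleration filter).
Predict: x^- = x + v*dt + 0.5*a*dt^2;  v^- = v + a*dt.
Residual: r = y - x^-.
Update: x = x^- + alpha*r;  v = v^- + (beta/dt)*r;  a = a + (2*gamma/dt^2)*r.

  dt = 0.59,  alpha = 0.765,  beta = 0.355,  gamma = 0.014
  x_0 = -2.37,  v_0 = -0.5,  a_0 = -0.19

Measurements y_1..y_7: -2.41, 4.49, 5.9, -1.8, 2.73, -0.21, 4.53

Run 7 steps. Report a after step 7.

step 1: x_pred=-2.6981  r=0.2881  x^+=-2.4777  v^+=-0.4388  a^+=-0.1668
step 2: x_pred=-2.7656  r=7.2556  x^+=2.7849  v^+=3.8285  a^+=0.4168
step 3: x_pred=5.1163  r=0.7837  x^+=5.7158  v^+=4.5459  a^+=0.4798
step 4: x_pred=8.4814  r=-10.2814  x^+=0.6161  v^+=-1.3573  a^+=-0.3472
step 5: x_pred=-0.2451  r=2.9751  x^+=2.0309  v^+=0.2280  a^+=-0.1079
step 6: x_pred=2.1466  r=-2.3566  x^+=0.3438  v^+=-1.2536  a^+=-0.2974
step 7: x_pred=-0.4476  r=4.9776  x^+=3.3603  v^+=1.5659  a^+=0.1030

a_post = 0.1030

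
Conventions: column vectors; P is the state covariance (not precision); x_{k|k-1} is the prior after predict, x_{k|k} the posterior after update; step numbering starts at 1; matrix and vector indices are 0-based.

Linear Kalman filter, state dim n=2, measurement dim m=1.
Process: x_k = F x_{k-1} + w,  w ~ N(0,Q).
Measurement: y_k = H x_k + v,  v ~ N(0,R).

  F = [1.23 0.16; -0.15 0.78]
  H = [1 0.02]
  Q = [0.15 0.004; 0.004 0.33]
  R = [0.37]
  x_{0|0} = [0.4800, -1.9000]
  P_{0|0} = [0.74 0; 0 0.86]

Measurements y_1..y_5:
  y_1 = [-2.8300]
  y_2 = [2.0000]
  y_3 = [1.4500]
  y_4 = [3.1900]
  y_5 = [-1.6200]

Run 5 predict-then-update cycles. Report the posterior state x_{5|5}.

x_post = [0.2539, -1.0154]

step 1: x^-=[0.2864, -1.5540]  P^-=[1.2916 -0.0252; -0.0252 0.8699]  S=[1.6609]  K=[0.7773; -0.0047]  nu=[-3.0853]  x^+=[-2.1119, -1.5395]  P^+=[0.2880 -0.0191; -0.0191 0.8698]
step 2: x^-=[-2.8439, -0.8840]  P^-=[0.6004 0.0415; 0.0415 0.8702]  S=[0.9724]  K=[0.6183; 0.0606]  nu=[4.8616]  x^+=[0.1620, -0.5894]  P^+=[0.2287 0.0051; 0.0051 0.8666]
step 3: x^-=[0.1050, -0.4841]  P^-=[0.5201 0.0747; 0.0747 0.8612]  S=[0.8935]  K=[0.5838; 0.1029]  nu=[1.3547]  x^+=[0.8959, -0.3447]  P^+=[0.2156 0.0210; 0.0210 0.8517]
step 4: x^-=[1.0468, -0.4032]  P^-=[0.5063 0.0902; 0.0902 0.8481]  S=[0.8802]  K=[0.5772; 0.1217]  nu=[2.1513]  x^+=[2.2885, -0.1413]  P^+=[0.2130 0.0283; 0.0283 0.8351]
step 5: x^-=[2.7923, -0.4535]  P^-=[0.5048 0.0954; 0.0954 0.8362]  S=[0.8789]  K=[0.5765; 0.1276]  nu=[-4.4032]  x^+=[0.2539, -1.0154]  P^+=[0.2127 0.0308; 0.0308 0.8219]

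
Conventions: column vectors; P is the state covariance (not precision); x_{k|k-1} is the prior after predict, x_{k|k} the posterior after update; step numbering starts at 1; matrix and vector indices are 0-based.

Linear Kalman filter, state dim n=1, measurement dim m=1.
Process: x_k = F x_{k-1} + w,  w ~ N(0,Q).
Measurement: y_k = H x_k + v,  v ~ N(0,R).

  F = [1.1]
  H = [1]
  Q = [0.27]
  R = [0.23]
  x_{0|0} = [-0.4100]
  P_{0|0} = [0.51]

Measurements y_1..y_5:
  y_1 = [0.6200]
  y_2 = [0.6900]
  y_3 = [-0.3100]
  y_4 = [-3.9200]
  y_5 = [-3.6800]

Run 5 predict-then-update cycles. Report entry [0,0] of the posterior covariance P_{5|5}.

step 1: x^-=[-0.4510]  P^-=[0.8871]  S=[1.1171]  K=[0.7941]  nu=[1.0710]  x^+=[0.3995]  P^+=[0.1826]
step 2: x^-=[0.4394]  P^-=[0.4910]  S=[0.7210]  K=[0.6810]  nu=[0.2506]  x^+=[0.6101]  P^+=[0.1566]
step 3: x^-=[0.6711]  P^-=[0.4595]  S=[0.6895]  K=[0.6664]  nu=[-0.9811]  x^+=[0.0173]  P^+=[0.1533]
step 4: x^-=[0.0190]  P^-=[0.4555]  S=[0.6855]  K=[0.6645]  nu=[-3.9390]  x^+=[-2.5983]  P^+=[0.1528]
step 5: x^-=[-2.8582]  P^-=[0.4549]  S=[0.6849]  K=[0.6642]  nu=[-0.8218]  x^+=[-3.4040]  P^+=[0.1528]

P_post[0,0] = 0.1528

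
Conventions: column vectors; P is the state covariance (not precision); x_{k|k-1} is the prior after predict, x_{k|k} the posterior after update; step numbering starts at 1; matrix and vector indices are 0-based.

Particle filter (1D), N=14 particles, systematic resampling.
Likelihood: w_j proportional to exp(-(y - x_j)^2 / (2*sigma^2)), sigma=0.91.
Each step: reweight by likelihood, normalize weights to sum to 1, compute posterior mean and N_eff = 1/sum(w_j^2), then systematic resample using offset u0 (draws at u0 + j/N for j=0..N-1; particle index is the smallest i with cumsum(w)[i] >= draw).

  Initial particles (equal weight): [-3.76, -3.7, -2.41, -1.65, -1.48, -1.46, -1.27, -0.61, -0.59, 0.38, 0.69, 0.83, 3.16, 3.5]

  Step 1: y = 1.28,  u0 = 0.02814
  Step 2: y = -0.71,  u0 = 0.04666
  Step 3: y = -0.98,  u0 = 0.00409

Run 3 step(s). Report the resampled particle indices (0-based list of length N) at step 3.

step 1: w=[0.0000, 0.0000, 0.0001, 0.0020, 0.0036, 0.0039, 0.0071, 0.0419, 0.0438, 0.2221, 0.2935, 0.3205, 0.0429, 0.0185]  mean=0.6779  Neff=4.0961  idx=[7, 8, 9, 9, 9, 10, 10, 10, 10, 11, 11, 11, 11, 12]
step 2: w=[0.1766, 0.1761, 0.0867, 0.0867, 0.0867, 0.0544, 0.0544, 0.0544, 0.0544, 0.0424, 0.0424, 0.0424, 0.0424, 0.0000]  mean=0.1783  Neff=9.6379  idx=[0, 0, 1, 1, 1, 2, 3, 4, 5, 6, 7, 9, 10, 12]
step 3: w=[0.1409, 0.1409, 0.1397, 0.1397, 0.1397, 0.0501, 0.0501, 0.0501, 0.0284, 0.0284, 0.0284, 0.0212, 0.0212, 0.0212]  mean=-0.2505  Neff=9.1285  idx=[0, 0, 1, 1, 2, 2, 3, 3, 4, 4, 5, 6, 8, 10]

resampled_idx = [0, 0, 1, 1, 2, 2, 3, 3, 4, 4, 5, 6, 8, 10]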